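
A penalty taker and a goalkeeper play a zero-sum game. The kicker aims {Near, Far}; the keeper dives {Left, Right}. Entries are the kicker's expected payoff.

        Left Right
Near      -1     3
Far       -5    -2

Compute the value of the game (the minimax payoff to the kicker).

-1

Row minima: Near → -1, Far → -5; maximin = -1.
Column maxima: Left → -1, Right → 3; minimax = -1.
Since maximin = minimax = -1, there is a saddle point and the value is -1.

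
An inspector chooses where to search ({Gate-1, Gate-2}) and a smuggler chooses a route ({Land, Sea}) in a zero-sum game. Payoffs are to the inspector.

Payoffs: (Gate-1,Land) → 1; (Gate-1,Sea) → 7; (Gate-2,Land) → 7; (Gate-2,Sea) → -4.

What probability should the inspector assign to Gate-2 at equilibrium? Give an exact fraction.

6/17

Row minima: Gate-1 → 1, Gate-2 → -4; maximin = 1.
Column maxima: Land → 7, Sea → 7; minimax = 7.
1 ≠ 7, so there is no saddle point; optimal play is mixed.
Let the inspector play Gate-1 with probability p. Expected payoff against Land: 1p + 7(1−p) = −6p + 7; against Sea: 7p + (-4)(1−p) = 11p − 4.
Setting these equal: −6p + 7 = 11p − 4 ⇒ −17p = -11 ⇒ p = 11/17, and the value is (-6)·(11/17) + 7 = 53/17.
For the smuggler: with q = P(Land), equating Gate-1's and Gate-2's payoffs gives −6q + 7 = 11q − 4 ⇒ q = 11/17.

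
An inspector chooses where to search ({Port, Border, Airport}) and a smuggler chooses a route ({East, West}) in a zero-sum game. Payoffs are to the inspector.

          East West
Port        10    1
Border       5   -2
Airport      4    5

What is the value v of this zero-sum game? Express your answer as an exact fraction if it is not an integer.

Row minima: Port → 1, Border → -2, Airport → 4; maximin = 4.
Column maxima: East → 10, West → 5; minimax = 5.
4 ≠ 5, so there is no saddle point; optimal play is mixed.
Border is strictly dominated by Port, so the inspector never plays it.
On the remaining 2×2 (Port, Airport vs East, West):
Let the inspector play Port with probability p. Expected payoff against East: 10p + 4(1−p) = 6p + 4; against West: 1p + 5(1−p) = −4p + 5.
Setting these equal: 6p + 4 = −4p + 5 ⇒ 10p = 1 ⇒ p = 1/10, and the value is (6)·(1/10) + 4 = 23/5.
For the smuggler: with q = P(East), equating Port's and Airport's payoffs gives 9q + 1 = −q + 5 ⇒ q = 2/5.

23/5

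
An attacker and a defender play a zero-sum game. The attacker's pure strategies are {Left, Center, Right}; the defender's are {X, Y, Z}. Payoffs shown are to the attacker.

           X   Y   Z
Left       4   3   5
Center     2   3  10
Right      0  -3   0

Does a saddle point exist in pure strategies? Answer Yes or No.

Row minima: Left → 3, Center → 2, Right → -3; maximin = 3.
Column maxima: X → 4, Y → 3, Z → 10; minimax = 3.
maximin = minimax = 3, so a saddle point exists.

Yes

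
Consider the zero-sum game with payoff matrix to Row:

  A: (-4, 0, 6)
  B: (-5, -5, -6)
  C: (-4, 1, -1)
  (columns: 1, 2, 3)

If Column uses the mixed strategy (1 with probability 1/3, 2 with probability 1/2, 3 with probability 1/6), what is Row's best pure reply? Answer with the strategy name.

A

Expected payoff of A: (1/3)·(-4) + (1/2)·0 + (1/6)·6 = -1/3.
Expected payoff of B: (1/3)·(-5) + (1/2)·(-5) + (1/6)·(-6) = -31/6.
Expected payoff of C: (1/3)·(-4) + (1/2)·1 + (1/6)·(-1) = -1.
The largest is -1/3, so Row's best response is A.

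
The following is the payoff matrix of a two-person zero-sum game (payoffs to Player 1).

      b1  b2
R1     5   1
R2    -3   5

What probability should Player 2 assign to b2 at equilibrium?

Row minima: R1 → 1, R2 → -3; maximin = 1.
Column maxima: b1 → 5, b2 → 5; minimax = 5.
1 ≠ 5, so there is no saddle point; optimal play is mixed.
Let Player 1 play R1 with probability p. Expected payoff against b1: 5p + (-3)(1−p) = 8p − 3; against b2: 1p + 5(1−p) = −4p + 5.
Setting these equal: 8p − 3 = −4p + 5 ⇒ 12p = 8 ⇒ p = 2/3, and the value is (8)·(2/3) − 3 = 7/3.
For Player 2: with q = P(b1), equating R1's and R2's payoffs gives 4q + 1 = −8q + 5 ⇒ q = 1/3.

2/3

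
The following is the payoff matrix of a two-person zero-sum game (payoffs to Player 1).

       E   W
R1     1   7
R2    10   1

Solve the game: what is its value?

23/5

Row minima: R1 → 1, R2 → 1; maximin = 1.
Column maxima: E → 10, W → 7; minimax = 7.
1 ≠ 7, so there is no saddle point; optimal play is mixed.
Let Player 1 play R1 with probability p. Expected payoff against E: 1p + 10(1−p) = −9p + 10; against W: 7p + 1(1−p) = 6p + 1.
Setting these equal: −9p + 10 = 6p + 1 ⇒ −15p = -9 ⇒ p = 3/5, and the value is (-9)·(3/5) + 10 = 23/5.
For Player 2: with q = P(E), equating R1's and R2's payoffs gives −6q + 7 = 9q + 1 ⇒ q = 2/5.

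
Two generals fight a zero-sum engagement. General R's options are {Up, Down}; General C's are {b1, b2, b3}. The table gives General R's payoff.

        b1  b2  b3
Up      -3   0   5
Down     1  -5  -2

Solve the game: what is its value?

-5/3

Row minima: Up → -3, Down → -5; maximin = -3.
Column maxima: b1 → 1, b2 → 0, b3 → 5; minimax = 0.
-3 ≠ 0, so there is no saddle point; optimal play is mixed.
b3 is strictly dominated by b2 (it gives General R strictly more in every row), so General C never plays it.
On the remaining 2×2 (Up, Down vs b1, b2):
Let General R play Up with probability p. Expected payoff against b1: (-3)p + 1(1−p) = −4p + 1; against b2: 0p + (-5)(1−p) = 5p − 5.
Setting these equal: −4p + 1 = 5p − 5 ⇒ −9p = -6 ⇒ p = 2/3, and the value is (-4)·(2/3) + 1 = -5/3.
For General C: with q = P(b1), equating Up's and Down's payoffs gives −3q = 6q − 5 ⇒ q = 5/9.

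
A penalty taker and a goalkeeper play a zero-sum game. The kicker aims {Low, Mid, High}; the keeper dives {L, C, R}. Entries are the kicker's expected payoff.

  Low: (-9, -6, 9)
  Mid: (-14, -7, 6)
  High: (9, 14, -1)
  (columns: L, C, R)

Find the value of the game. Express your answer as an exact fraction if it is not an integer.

18/7

Row minima: Low → -9, Mid → -14, High → -1; maximin = -1.
Column maxima: L → 9, C → 14, R → 9; minimax = 9.
-1 ≠ 9, so there is no saddle point; optimal play is mixed.
Mid is strictly dominated by Low, so the kicker never plays it.
C is strictly dominated by L (it gives the kicker strictly more in every row), so the keeper never plays it.
On the remaining 2×2 (Low, High vs L, R):
Let the kicker play Low with probability p. Expected payoff against L: (-9)p + 9(1−p) = −18p + 9; against R: 9p + (-1)(1−p) = 10p − 1.
Setting these equal: −18p + 9 = 10p − 1 ⇒ −28p = -10 ⇒ p = 5/14, and the value is (-18)·(5/14) + 9 = 18/7.
For the keeper: with q = P(L), equating Low's and High's payoffs gives −18q + 9 = 10q − 1 ⇒ q = 5/14.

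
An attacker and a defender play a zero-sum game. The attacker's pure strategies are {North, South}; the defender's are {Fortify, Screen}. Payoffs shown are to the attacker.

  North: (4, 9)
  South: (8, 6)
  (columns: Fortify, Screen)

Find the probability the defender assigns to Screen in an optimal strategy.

Row minima: North → 4, South → 6; maximin = 6.
Column maxima: Fortify → 8, Screen → 9; minimax = 8.
6 ≠ 8, so there is no saddle point; optimal play is mixed.
Let the attacker play North with probability p. Expected payoff against Fortify: 4p + 8(1−p) = −4p + 8; against Screen: 9p + 6(1−p) = 3p + 6.
Setting these equal: −4p + 8 = 3p + 6 ⇒ −7p = -2 ⇒ p = 2/7, and the value is (-4)·(2/7) + 8 = 48/7.
For the defender: with q = P(Fortify), equating North's and South's payoffs gives −5q + 9 = 2q + 6 ⇒ q = 3/7.

4/7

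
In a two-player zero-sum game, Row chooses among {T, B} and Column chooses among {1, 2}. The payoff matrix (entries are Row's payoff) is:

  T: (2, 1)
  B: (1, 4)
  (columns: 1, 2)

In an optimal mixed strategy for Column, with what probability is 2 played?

1/4

Row minima: T → 1, B → 1; maximin = 1.
Column maxima: 1 → 2, 2 → 4; minimax = 2.
1 ≠ 2, so there is no saddle point; optimal play is mixed.
Let Row play T with probability p. Expected payoff against 1: 2p + 1(1−p) = p + 1; against 2: 1p + 4(1−p) = −3p + 4.
Setting these equal: p + 1 = −3p + 4 ⇒ 4p = 3 ⇒ p = 3/4, and the value is (1)·(3/4) + 1 = 7/4.
For Column: with q = P(1), equating T's and B's payoffs gives q + 1 = −3q + 4 ⇒ q = 3/4.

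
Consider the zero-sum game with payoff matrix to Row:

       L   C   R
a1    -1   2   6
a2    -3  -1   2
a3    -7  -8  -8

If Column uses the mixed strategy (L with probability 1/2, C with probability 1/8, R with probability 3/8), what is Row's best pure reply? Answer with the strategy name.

a1

Expected payoff of a1: (1/2)·(-1) + (1/8)·2 + (3/8)·6 = 2.
Expected payoff of a2: (1/2)·(-3) + (1/8)·(-1) + (3/8)·2 = -7/8.
Expected payoff of a3: (1/2)·(-7) + (1/8)·(-8) + (3/8)·(-8) = -15/2.
The largest is 2, so Row's best response is a1.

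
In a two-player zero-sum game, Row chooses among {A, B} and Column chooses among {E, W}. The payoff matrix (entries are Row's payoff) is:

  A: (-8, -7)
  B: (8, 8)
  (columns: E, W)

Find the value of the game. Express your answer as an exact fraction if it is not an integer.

Row minima: A → -8, B → 8; maximin = 8.
Column maxima: E → 8, W → 8; minimax = 8.
Since maximin = minimax = 8, there is a saddle point and the value is 8.

8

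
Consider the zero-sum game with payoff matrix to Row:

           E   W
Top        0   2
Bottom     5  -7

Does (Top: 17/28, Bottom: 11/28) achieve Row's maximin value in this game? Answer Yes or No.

No

Against E this mix gives (17/28)·0 + (11/28)·5 = 55/28.
Against W this mix gives (17/28)·2 + (11/28)·(-7) = -43/28.
Column will play W, holding Row to -43/28. Shifting weight toward the row that does better against W would raise this floor (the equalizing mix achieves 5/7 against both W and E), so the proposed strategy is not optimal.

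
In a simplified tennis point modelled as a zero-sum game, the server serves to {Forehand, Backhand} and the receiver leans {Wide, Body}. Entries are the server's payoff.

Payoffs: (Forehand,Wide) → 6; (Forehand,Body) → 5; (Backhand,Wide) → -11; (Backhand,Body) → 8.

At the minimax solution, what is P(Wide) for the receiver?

3/20

Row minima: Forehand → 5, Backhand → -11; maximin = 5.
Column maxima: Wide → 6, Body → 8; minimax = 6.
5 ≠ 6, so there is no saddle point; optimal play is mixed.
Let the server play Forehand with probability p. Expected payoff against Wide: 6p + (-11)(1−p) = 17p − 11; against Body: 5p + 8(1−p) = −3p + 8.
Setting these equal: 17p − 11 = −3p + 8 ⇒ 20p = 19 ⇒ p = 19/20, and the value is (17)·(19/20) − 11 = 103/20.
For the receiver: with q = P(Wide), equating Forehand's and Backhand's payoffs gives q + 5 = −19q + 8 ⇒ q = 3/20.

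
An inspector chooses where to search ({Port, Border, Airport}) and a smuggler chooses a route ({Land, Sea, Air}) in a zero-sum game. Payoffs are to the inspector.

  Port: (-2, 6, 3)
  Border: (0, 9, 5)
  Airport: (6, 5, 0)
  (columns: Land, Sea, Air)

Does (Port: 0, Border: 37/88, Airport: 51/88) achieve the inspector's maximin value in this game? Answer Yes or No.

No

Against Land this mix gives (37/88)·0 + (51/88)·6 = 153/44.
Against Sea this mix gives (37/88)·9 + (51/88)·5 = 147/22.
Against Air this mix gives (37/88)·5 + (51/88)·0 = 185/88.
The smuggler will play Air, holding the inspector to 185/88. Shifting weight toward the row that does better against Air would raise this floor (the equalizing mix achieves 30/11 against both Air and Land), so the proposed strategy is not optimal.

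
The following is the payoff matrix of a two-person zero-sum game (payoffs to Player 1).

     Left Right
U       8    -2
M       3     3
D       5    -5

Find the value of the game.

3

Row minima: U → -2, M → 3, D → -5; maximin = 3.
Column maxima: Left → 8, Right → 3; minimax = 3.
Since maximin = minimax = 3, there is a saddle point and the value is 3.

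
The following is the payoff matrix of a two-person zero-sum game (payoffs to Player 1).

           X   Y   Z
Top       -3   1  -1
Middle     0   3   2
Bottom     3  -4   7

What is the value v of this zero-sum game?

Row minima: Top → -3, Middle → 0, Bottom → -4; maximin = 0.
Column maxima: X → 3, Y → 3, Z → 7; minimax = 3.
0 ≠ 3, so there is no saddle point; optimal play is mixed.
Top is strictly dominated by Middle, so Player 1 never plays it.
Z is strictly dominated by X (it gives Player 1 strictly more in every row), so Player 2 never plays it.
On the remaining 2×2 (Middle, Bottom vs X, Y):
Let Player 1 play Middle with probability p. Expected payoff against X: 0p + 3(1−p) = −3p + 3; against Y: 3p + (-4)(1−p) = 7p − 4.
Setting these equal: −3p + 3 = 7p − 4 ⇒ −10p = -7 ⇒ p = 7/10, and the value is (-3)·(7/10) + 3 = 9/10.
For Player 2: with q = P(X), equating Middle's and Bottom's payoffs gives −3q + 3 = 7q − 4 ⇒ q = 7/10.

9/10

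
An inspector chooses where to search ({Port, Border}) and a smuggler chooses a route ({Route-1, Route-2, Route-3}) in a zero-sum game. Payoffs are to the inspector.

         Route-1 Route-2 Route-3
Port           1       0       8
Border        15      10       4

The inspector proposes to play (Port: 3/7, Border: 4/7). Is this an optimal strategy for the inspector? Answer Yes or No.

Yes

Against Route-1 this mix gives (3/7)·1 + (4/7)·15 = 9.
Against Route-2 this mix gives (3/7)·0 + (4/7)·10 = 40/7.
Against Route-3 this mix gives (3/7)·8 + (4/7)·4 = 40/7.
All of the smuggler's active replies (Route-2, Route-3) yield 40/7, and no column does worse for the inspector. The mix makes the smuggler indifferent and guarantees 40/7, so it is optimal.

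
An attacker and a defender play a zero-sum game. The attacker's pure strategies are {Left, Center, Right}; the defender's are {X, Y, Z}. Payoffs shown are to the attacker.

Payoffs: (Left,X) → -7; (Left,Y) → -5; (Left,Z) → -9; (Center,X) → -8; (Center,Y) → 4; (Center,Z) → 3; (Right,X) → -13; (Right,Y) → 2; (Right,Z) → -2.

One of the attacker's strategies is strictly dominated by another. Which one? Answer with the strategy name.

Right

Center gives a strictly higher payoff than Right against every column: -8 > -13, 4 > 2, 3 > -2.
So Right is strictly dominated and the attacker never plays it.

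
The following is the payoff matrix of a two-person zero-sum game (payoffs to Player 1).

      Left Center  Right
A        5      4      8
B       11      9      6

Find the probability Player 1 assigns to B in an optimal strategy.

4/7

Row minima: A → 4, B → 6; maximin = 6.
Column maxima: Left → 11, Center → 9, Right → 8; minimax = 8.
6 ≠ 8, so there is no saddle point; optimal play is mixed.
Left is strictly dominated by Center (it gives Player 1 strictly more in every row), so Player 2 never plays it.
On the remaining 2×2 (A, B vs Center, Right):
Let Player 1 play A with probability p. Expected payoff against Center: 4p + 9(1−p) = −5p + 9; against Right: 8p + 6(1−p) = 2p + 6.
Setting these equal: −5p + 9 = 2p + 6 ⇒ −7p = -3 ⇒ p = 3/7, and the value is (-5)·(3/7) + 9 = 48/7.
For Player 2: with q = P(Center), equating A's and B's payoffs gives −4q + 8 = 3q + 6 ⇒ q = 2/7.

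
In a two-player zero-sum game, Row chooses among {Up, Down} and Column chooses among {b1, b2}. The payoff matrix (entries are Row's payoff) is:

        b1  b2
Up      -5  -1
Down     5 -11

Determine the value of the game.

Row minima: Up → -5, Down → -11; maximin = -5.
Column maxima: b1 → 5, b2 → -1; minimax = -1.
-5 ≠ -1, so there is no saddle point; optimal play is mixed.
Let Row play Up with probability p. Expected payoff against b1: (-5)p + 5(1−p) = −10p + 5; against b2: (-1)p + (-11)(1−p) = 10p − 11.
Setting these equal: −10p + 5 = 10p − 11 ⇒ −20p = -16 ⇒ p = 4/5, and the value is (-10)·(4/5) + 5 = -3.
For Column: with q = P(b1), equating Up's and Down's payoffs gives −4q − 1 = 16q − 11 ⇒ q = 1/2.

-3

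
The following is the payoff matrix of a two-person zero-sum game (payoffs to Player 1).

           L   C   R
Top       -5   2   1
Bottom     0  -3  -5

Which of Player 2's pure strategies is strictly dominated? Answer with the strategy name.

C

R holds Player 1's payoff strictly below C in every row: 1 < 2, -5 < -3.
So C is strictly dominated for Player 2.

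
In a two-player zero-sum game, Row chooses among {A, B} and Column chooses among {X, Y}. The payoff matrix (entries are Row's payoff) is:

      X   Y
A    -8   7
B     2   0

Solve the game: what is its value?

Row minima: A → -8, B → 0; maximin = 0.
Column maxima: X → 2, Y → 7; minimax = 2.
0 ≠ 2, so there is no saddle point; optimal play is mixed.
Let Row play A with probability p. Expected payoff against X: (-8)p + 2(1−p) = −10p + 2; against Y: 7p + 0(1−p) = 7p.
Setting these equal: −10p + 2 = 7p ⇒ −17p = -2 ⇒ p = 2/17, and the value is (-10)·(2/17) + 2 = 14/17.
For Column: with q = P(X), equating A's and B's payoffs gives −15q + 7 = 2q ⇒ q = 7/17.

14/17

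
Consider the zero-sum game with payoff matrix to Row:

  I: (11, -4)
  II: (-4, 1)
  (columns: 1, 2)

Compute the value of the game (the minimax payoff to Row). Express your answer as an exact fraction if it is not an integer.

-1/4

Row minima: I → -4, II → -4; maximin = -4.
Column maxima: 1 → 11, 2 → 1; minimax = 1.
-4 ≠ 1, so there is no saddle point; optimal play is mixed.
Let Row play I with probability p. Expected payoff against 1: 11p + (-4)(1−p) = 15p − 4; against 2: (-4)p + 1(1−p) = −5p + 1.
Setting these equal: 15p − 4 = −5p + 1 ⇒ 20p = 5 ⇒ p = 1/4, and the value is (15)·(1/4) − 4 = -1/4.
For Column: with q = P(1), equating I's and II's payoffs gives 15q − 4 = −5q + 1 ⇒ q = 1/4.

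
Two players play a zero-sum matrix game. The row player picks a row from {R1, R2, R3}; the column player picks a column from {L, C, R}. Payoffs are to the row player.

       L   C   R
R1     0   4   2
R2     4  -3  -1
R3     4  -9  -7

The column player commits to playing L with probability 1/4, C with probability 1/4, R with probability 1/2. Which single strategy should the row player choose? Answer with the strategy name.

Expected payoff of R1: (1/4)·0 + (1/4)·4 + (1/2)·2 = 2.
Expected payoff of R2: (1/4)·4 + (1/4)·(-3) + (1/2)·(-1) = -1/4.
Expected payoff of R3: (1/4)·4 + (1/4)·(-9) + (1/2)·(-7) = -19/4.
The largest is 2, so the row player's best response is R1.

R1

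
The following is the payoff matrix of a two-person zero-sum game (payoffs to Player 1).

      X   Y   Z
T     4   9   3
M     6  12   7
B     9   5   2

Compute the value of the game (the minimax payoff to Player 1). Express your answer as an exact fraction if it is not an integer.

51/8

Row minima: T → 3, M → 6, B → 2; maximin = 6.
Column maxima: X → 9, Y → 12, Z → 7; minimax = 7.
6 ≠ 7, so there is no saddle point; optimal play is mixed.
T is strictly dominated by M, so Player 1 never plays it.
Y is strictly dominated by Z (it gives Player 1 strictly more in every row), so Player 2 never plays it.
On the remaining 2×2 (M, B vs X, Z):
Let Player 1 play M with probability p. Expected payoff against X: 6p + 9(1−p) = −3p + 9; against Z: 7p + 2(1−p) = 5p + 2.
Setting these equal: −3p + 9 = 5p + 2 ⇒ −8p = -7 ⇒ p = 7/8, and the value is (-3)·(7/8) + 9 = 51/8.
For Player 2: with q = P(X), equating M's and B's payoffs gives −q + 7 = 7q + 2 ⇒ q = 5/8.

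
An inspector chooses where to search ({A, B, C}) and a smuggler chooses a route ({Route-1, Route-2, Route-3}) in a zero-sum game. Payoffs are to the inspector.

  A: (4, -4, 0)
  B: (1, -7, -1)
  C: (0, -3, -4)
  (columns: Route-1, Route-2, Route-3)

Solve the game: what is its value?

-16/5

Row minima: A → -4, B → -7, C → -4; maximin = -4.
Column maxima: Route-1 → 4, Route-2 → -3, Route-3 → 0; minimax = -3.
-4 ≠ -3, so there is no saddle point; optimal play is mixed.
B is strictly dominated by A, so the inspector never plays it.
Route-1 is strictly dominated by Route-2 (it gives the inspector strictly more in every row), so the smuggler never plays it.
On the remaining 2×2 (A, C vs Route-2, Route-3):
Let the inspector play A with probability p. Expected payoff against Route-2: (-4)p + (-3)(1−p) = −p − 3; against Route-3: 0p + (-4)(1−p) = 4p − 4.
Setting these equal: −p − 3 = 4p − 4 ⇒ −5p = -1 ⇒ p = 1/5, and the value is (-1)·(1/5) − 3 = -16/5.
For the smuggler: with q = P(Route-2), equating A's and C's payoffs gives −4q = q − 4 ⇒ q = 4/5.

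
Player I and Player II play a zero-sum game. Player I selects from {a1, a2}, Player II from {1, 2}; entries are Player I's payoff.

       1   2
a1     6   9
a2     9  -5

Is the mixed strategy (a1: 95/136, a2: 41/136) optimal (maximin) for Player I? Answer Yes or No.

Against 1 this mix gives (95/136)·6 + (41/136)·9 = 939/136.
Against 2 this mix gives (95/136)·9 + (41/136)·(-5) = 325/68.
Player II will play 2, holding Player I to 325/68. Shifting weight toward the row that does better against 2 would raise this floor (the equalizing mix achieves 111/17 against both 2 and 1), so the proposed strategy is not optimal.

No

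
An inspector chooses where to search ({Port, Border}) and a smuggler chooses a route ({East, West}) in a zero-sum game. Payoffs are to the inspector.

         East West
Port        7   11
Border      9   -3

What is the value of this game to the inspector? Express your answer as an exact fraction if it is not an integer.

15/2

Row minima: Port → 7, Border → -3; maximin = 7.
Column maxima: East → 9, West → 11; minimax = 9.
7 ≠ 9, so there is no saddle point; optimal play is mixed.
Let the inspector play Port with probability p. Expected payoff against East: 7p + 9(1−p) = −2p + 9; against West: 11p + (-3)(1−p) = 14p − 3.
Setting these equal: −2p + 9 = 14p − 3 ⇒ −16p = -12 ⇒ p = 3/4, and the value is (-2)·(3/4) + 9 = 15/2.
For the smuggler: with q = P(East), equating Port's and Border's payoffs gives −4q + 11 = 12q − 3 ⇒ q = 7/8.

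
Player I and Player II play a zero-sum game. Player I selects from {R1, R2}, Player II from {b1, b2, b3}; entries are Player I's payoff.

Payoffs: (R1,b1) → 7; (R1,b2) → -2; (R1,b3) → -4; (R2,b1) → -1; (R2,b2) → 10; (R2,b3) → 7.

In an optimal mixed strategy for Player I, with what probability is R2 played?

11/19

Row minima: R1 → -4, R2 → -1; maximin = -1.
Column maxima: b1 → 7, b2 → 10, b3 → 7; minimax = 7.
-1 ≠ 7, so there is no saddle point; optimal play is mixed.
b2 is strictly dominated by b3 (it gives Player I strictly more in every row), so Player II never plays it.
On the remaining 2×2 (R1, R2 vs b1, b3):
Let Player I play R1 with probability p. Expected payoff against b1: 7p + (-1)(1−p) = 8p − 1; against b3: (-4)p + 7(1−p) = −11p + 7.
Setting these equal: 8p − 1 = −11p + 7 ⇒ 19p = 8 ⇒ p = 8/19, and the value is (8)·(8/19) − 1 = 45/19.
For Player II: with q = P(b1), equating R1's and R2's payoffs gives 11q − 4 = −8q + 7 ⇒ q = 11/19.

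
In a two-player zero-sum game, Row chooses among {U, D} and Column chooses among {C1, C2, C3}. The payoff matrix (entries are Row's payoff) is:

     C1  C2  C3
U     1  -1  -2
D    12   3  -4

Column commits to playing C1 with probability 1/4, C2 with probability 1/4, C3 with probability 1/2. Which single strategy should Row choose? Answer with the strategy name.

Expected payoff of U: (1/4)·1 + (1/4)·(-1) + (1/2)·(-2) = -1.
Expected payoff of D: (1/4)·12 + (1/4)·3 + (1/2)·(-4) = 7/4.
The largest is 7/4, so Row's best response is D.

D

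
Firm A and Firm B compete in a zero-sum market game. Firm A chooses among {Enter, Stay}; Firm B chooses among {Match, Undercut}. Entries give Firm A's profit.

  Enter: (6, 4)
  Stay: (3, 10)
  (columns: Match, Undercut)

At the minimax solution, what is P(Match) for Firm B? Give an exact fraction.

Row minima: Enter → 4, Stay → 3; maximin = 4.
Column maxima: Match → 6, Undercut → 10; minimax = 6.
4 ≠ 6, so there is no saddle point; optimal play is mixed.
Let Firm A play Enter with probability p. Expected payoff against Match: 6p + 3(1−p) = 3p + 3; against Undercut: 4p + 10(1−p) = −6p + 10.
Setting these equal: 3p + 3 = −6p + 10 ⇒ 9p = 7 ⇒ p = 7/9, and the value is (3)·(7/9) + 3 = 16/3.
For Firm B: with q = P(Match), equating Enter's and Stay's payoffs gives 2q + 4 = −7q + 10 ⇒ q = 2/3.

2/3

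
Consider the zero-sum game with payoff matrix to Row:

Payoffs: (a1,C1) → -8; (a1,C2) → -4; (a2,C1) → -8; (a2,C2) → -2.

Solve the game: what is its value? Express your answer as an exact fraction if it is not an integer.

-8

Row minima: a1 → -8, a2 → -8; maximin = -8.
Column maxima: C1 → -8, C2 → -2; minimax = -8.
Since maximin = minimax = -8, there is a saddle point and the value is -8.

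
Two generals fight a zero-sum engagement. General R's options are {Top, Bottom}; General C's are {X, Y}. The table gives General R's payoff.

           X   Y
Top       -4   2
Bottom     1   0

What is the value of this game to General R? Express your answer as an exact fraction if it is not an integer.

2/7

Row minima: Top → -4, Bottom → 0; maximin = 0.
Column maxima: X → 1, Y → 2; minimax = 1.
0 ≠ 1, so there is no saddle point; optimal play is mixed.
Let General R play Top with probability p. Expected payoff against X: (-4)p + 1(1−p) = −5p + 1; against Y: 2p + 0(1−p) = 2p.
Setting these equal: −5p + 1 = 2p ⇒ −7p = -1 ⇒ p = 1/7, and the value is (-5)·(1/7) + 1 = 2/7.
For General C: with q = P(X), equating Top's and Bottom's payoffs gives −6q + 2 = q ⇒ q = 2/7.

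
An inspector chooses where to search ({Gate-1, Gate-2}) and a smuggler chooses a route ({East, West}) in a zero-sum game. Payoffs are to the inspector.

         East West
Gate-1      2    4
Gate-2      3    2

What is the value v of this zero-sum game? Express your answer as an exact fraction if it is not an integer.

Row minima: Gate-1 → 2, Gate-2 → 2; maximin = 2.
Column maxima: East → 3, West → 4; minimax = 3.
2 ≠ 3, so there is no saddle point; optimal play is mixed.
Let the inspector play Gate-1 with probability p. Expected payoff against East: 2p + 3(1−p) = −p + 3; against West: 4p + 2(1−p) = 2p + 2.
Setting these equal: −p + 3 = 2p + 2 ⇒ −3p = -1 ⇒ p = 1/3, and the value is (-1)·(1/3) + 3 = 8/3.
For the smuggler: with q = P(East), equating Gate-1's and Gate-2's payoffs gives −2q + 4 = q + 2 ⇒ q = 2/3.

8/3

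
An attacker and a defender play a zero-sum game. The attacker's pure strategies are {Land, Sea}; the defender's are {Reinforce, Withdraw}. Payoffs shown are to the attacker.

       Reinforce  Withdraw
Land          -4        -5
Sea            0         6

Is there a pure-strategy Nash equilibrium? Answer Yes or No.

Row minima: Land → -5, Sea → 0; maximin = 0.
Column maxima: Reinforce → 0, Withdraw → 6; minimax = 0.
maximin = minimax = 0, so a saddle point exists.

Yes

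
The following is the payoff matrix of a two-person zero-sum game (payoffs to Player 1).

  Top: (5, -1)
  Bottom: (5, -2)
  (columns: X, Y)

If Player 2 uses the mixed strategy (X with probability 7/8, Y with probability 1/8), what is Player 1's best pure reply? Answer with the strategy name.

Top

Expected payoff of Top: (7/8)·5 + (1/8)·(-1) = 17/4.
Expected payoff of Bottom: (7/8)·5 + (1/8)·(-2) = 33/8.
The largest is 17/4, so Player 1's best response is Top.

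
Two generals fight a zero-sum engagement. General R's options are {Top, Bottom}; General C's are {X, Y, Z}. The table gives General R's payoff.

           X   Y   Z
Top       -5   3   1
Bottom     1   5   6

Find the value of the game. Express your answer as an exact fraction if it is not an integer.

Row minima: Top → -5, Bottom → 1; maximin = 1.
Column maxima: X → 1, Y → 5, Z → 6; minimax = 1.
Since maximin = minimax = 1, there is a saddle point and the value is 1.

1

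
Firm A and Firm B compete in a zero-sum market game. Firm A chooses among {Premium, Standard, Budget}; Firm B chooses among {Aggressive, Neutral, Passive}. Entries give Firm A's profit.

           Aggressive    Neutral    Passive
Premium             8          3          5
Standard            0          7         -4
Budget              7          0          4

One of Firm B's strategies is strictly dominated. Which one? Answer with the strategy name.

Passive holds Firm A's payoff strictly below Aggressive in every row: 5 < 8, -4 < 0, 4 < 7.
So Aggressive is strictly dominated for Firm B.

Aggressive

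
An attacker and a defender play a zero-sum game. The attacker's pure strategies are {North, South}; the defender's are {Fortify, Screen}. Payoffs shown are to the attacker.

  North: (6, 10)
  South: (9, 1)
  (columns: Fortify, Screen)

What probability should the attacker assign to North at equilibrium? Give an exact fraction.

Row minima: North → 6, South → 1; maximin = 6.
Column maxima: Fortify → 9, Screen → 10; minimax = 9.
6 ≠ 9, so there is no saddle point; optimal play is mixed.
Let the attacker play North with probability p. Expected payoff against Fortify: 6p + 9(1−p) = −3p + 9; against Screen: 10p + 1(1−p) = 9p + 1.
Setting these equal: −3p + 9 = 9p + 1 ⇒ −12p = -8 ⇒ p = 2/3, and the value is (-3)·(2/3) + 9 = 7.
For the defender: with q = P(Fortify), equating North's and South's payoffs gives −4q + 10 = 8q + 1 ⇒ q = 3/4.

2/3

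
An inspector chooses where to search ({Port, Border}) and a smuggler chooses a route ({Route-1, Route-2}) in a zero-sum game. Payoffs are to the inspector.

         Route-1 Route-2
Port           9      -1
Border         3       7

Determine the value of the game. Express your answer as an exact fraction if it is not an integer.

Row minima: Port → -1, Border → 3; maximin = 3.
Column maxima: Route-1 → 9, Route-2 → 7; minimax = 7.
3 ≠ 7, so there is no saddle point; optimal play is mixed.
Let the inspector play Port with probability p. Expected payoff against Route-1: 9p + 3(1−p) = 6p + 3; against Route-2: (-1)p + 7(1−p) = −8p + 7.
Setting these equal: 6p + 3 = −8p + 7 ⇒ 14p = 4 ⇒ p = 2/7, and the value is (6)·(2/7) + 3 = 33/7.
For the smuggler: with q = P(Route-1), equating Port's and Border's payoffs gives 10q − 1 = −4q + 7 ⇒ q = 4/7.

33/7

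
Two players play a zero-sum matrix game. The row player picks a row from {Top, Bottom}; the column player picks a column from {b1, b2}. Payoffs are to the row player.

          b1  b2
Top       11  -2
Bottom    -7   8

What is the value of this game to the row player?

37/14

Row minima: Top → -2, Bottom → -7; maximin = -2.
Column maxima: b1 → 11, b2 → 8; minimax = 8.
-2 ≠ 8, so there is no saddle point; optimal play is mixed.
Let the row player play Top with probability p. Expected payoff against b1: 11p + (-7)(1−p) = 18p − 7; against b2: (-2)p + 8(1−p) = −10p + 8.
Setting these equal: 18p − 7 = −10p + 8 ⇒ 28p = 15 ⇒ p = 15/28, and the value is (18)·(15/28) − 7 = 37/14.
For the column player: with q = P(b1), equating Top's and Bottom's payoffs gives 13q − 2 = −15q + 8 ⇒ q = 5/14.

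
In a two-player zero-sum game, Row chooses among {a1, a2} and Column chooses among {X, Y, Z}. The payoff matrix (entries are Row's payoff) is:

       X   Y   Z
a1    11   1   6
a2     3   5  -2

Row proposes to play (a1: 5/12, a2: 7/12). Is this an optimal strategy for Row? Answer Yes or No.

No

Against X this mix gives (5/12)·11 + (7/12)·3 = 19/3.
Against Y this mix gives (5/12)·1 + (7/12)·5 = 10/3.
Against Z this mix gives (5/12)·6 + (7/12)·(-2) = 4/3.
Column will play Z, holding Row to 4/3. Shifting weight toward the row that does better against Z would raise this floor (the equalizing mix achieves 8/3 against both Z and Y), so the proposed strategy is not optimal.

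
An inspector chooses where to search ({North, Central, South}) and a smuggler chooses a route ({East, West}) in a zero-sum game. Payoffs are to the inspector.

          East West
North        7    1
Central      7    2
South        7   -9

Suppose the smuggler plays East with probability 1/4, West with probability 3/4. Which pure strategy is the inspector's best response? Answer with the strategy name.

Expected payoff of North: (1/4)·7 + (3/4)·1 = 5/2.
Expected payoff of Central: (1/4)·7 + (3/4)·2 = 13/4.
Expected payoff of South: (1/4)·7 + (3/4)·(-9) = -5.
The largest is 13/4, so the inspector's best response is Central.

Central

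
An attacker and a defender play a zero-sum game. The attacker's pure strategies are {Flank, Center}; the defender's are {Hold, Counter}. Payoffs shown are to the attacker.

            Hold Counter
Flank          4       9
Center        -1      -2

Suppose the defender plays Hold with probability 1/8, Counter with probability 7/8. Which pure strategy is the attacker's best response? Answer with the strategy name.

Flank

Expected payoff of Flank: (1/8)·4 + (7/8)·9 = 67/8.
Expected payoff of Center: (1/8)·(-1) + (7/8)·(-2) = -15/8.
The largest is 67/8, so the attacker's best response is Flank.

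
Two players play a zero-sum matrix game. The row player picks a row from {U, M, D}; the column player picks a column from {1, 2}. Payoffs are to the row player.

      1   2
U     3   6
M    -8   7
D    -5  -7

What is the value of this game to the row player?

3

Row minima: U → 3, M → -8, D → -7; maximin = 3.
Column maxima: 1 → 3, 2 → 7; minimax = 3.
Since maximin = minimax = 3, there is a saddle point and the value is 3.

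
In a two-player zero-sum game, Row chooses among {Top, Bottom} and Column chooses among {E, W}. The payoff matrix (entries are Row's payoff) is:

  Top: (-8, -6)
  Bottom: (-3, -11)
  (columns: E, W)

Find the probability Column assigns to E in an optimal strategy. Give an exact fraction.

1/2

Row minima: Top → -8, Bottom → -11; maximin = -8.
Column maxima: E → -3, W → -6; minimax = -6.
-8 ≠ -6, so there is no saddle point; optimal play is mixed.
Let Row play Top with probability p. Expected payoff against E: (-8)p + (-3)(1−p) = −5p − 3; against W: (-6)p + (-11)(1−p) = 5p − 11.
Setting these equal: −5p − 3 = 5p − 11 ⇒ −10p = -8 ⇒ p = 4/5, and the value is (-5)·(4/5) − 3 = -7.
For Column: with q = P(E), equating Top's and Bottom's payoffs gives −2q − 6 = 8q − 11 ⇒ q = 1/2.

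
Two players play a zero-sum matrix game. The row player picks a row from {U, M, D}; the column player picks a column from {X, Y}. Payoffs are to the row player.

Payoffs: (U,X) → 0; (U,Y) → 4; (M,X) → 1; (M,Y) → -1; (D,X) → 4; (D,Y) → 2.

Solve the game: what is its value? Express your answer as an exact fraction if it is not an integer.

Row minima: U → 0, M → -1, D → 2; maximin = 2.
Column maxima: X → 4, Y → 4; minimax = 4.
2 ≠ 4, so there is no saddle point; optimal play is mixed.
M is strictly dominated by D, so the row player never plays it.
On the remaining 2×2 (U, D vs X, Y):
Let the row player play U with probability p. Expected payoff against X: 0p + 4(1−p) = −4p + 4; against Y: 4p + 2(1−p) = 2p + 2.
Setting these equal: −4p + 4 = 2p + 2 ⇒ −6p = -2 ⇒ p = 1/3, and the value is (-4)·(1/3) + 4 = 8/3.
For the column player: with q = P(X), equating U's and D's payoffs gives −4q + 4 = 2q + 2 ⇒ q = 1/3.

8/3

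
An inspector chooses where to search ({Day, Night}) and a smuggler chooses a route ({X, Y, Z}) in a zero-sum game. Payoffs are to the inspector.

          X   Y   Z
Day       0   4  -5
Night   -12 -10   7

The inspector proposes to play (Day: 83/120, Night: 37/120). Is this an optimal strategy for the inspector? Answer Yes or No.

No

Against X this mix gives (83/120)·0 + (37/120)·(-12) = -37/10.
Against Y this mix gives (83/120)·4 + (37/120)·(-10) = -19/60.
Against Z this mix gives (83/120)·(-5) + (37/120)·7 = -13/10.
The smuggler will play X, holding the inspector to -37/10. Shifting weight toward the row that does better against X would raise this floor (the equalizing mix achieves -5/2 against both X and Z), so the proposed strategy is not optimal.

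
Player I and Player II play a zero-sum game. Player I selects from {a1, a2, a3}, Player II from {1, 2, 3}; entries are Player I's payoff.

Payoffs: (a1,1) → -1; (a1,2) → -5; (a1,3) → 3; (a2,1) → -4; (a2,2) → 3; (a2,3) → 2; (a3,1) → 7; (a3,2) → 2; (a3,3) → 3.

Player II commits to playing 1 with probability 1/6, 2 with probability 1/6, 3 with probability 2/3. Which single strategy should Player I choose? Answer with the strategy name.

a3

Expected payoff of a1: (1/6)·(-1) + (1/6)·(-5) + (2/3)·3 = 1.
Expected payoff of a2: (1/6)·(-4) + (1/6)·3 + (2/3)·2 = 7/6.
Expected payoff of a3: (1/6)·7 + (1/6)·2 + (2/3)·3 = 7/2.
The largest is 7/2, so Player I's best response is a3.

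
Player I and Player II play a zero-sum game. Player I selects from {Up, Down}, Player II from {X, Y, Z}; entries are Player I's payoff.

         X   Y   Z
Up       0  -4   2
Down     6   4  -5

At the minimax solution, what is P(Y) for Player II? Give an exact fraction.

Row minima: Up → -4, Down → -5; maximin = -4.
Column maxima: X → 6, Y → 4, Z → 2; minimax = 2.
-4 ≠ 2, so there is no saddle point; optimal play is mixed.
X is strictly dominated by Y (it gives Player I strictly more in every row), so Player II never plays it.
On the remaining 2×2 (Up, Down vs Y, Z):
Let Player I play Up with probability p. Expected payoff against Y: (-4)p + 4(1−p) = −8p + 4; against Z: 2p + (-5)(1−p) = 7p − 5.
Setting these equal: −8p + 4 = 7p − 5 ⇒ −15p = -9 ⇒ p = 3/5, and the value is (-8)·(3/5) + 4 = -4/5.
For Player II: with q = P(Y), equating Up's and Down's payoffs gives −6q + 2 = 9q − 5 ⇒ q = 7/15.

7/15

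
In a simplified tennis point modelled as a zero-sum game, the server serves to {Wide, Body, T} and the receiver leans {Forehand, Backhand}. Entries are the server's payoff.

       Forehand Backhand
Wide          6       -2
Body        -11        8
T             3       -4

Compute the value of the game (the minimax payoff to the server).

Row minima: Wide → -2, Body → -11, T → -4; maximin = -2.
Column maxima: Forehand → 6, Backhand → 8; minimax = 6.
-2 ≠ 6, so there is no saddle point; optimal play is mixed.
T is strictly dominated by Wide, so the server never plays it.
On the remaining 2×2 (Wide, Body vs Forehand, Backhand):
Let the server play Wide with probability p. Expected payoff against Forehand: 6p + (-11)(1−p) = 17p − 11; against Backhand: (-2)p + 8(1−p) = −10p + 8.
Setting these equal: 17p − 11 = −10p + 8 ⇒ 27p = 19 ⇒ p = 19/27, and the value is (17)·(19/27) − 11 = 26/27.
For the receiver: with q = P(Forehand), equating Wide's and Body's payoffs gives 8q − 2 = −19q + 8 ⇒ q = 10/27.

26/27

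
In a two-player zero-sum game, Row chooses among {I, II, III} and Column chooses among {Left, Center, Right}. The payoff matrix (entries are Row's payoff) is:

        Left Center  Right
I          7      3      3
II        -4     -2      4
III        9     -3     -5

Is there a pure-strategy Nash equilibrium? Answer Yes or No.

Row minima: I → 3, II → -4, III → -5; maximin = 3.
Column maxima: Left → 9, Center → 3, Right → 4; minimax = 3.
maximin = minimax = 3, so a saddle point exists.

Yes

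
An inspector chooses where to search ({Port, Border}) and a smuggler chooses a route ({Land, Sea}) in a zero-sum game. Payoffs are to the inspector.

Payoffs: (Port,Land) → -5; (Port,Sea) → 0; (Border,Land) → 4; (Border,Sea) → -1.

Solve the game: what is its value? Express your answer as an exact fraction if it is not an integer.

-1/2

Row minima: Port → -5, Border → -1; maximin = -1.
Column maxima: Land → 4, Sea → 0; minimax = 0.
-1 ≠ 0, so there is no saddle point; optimal play is mixed.
Let the inspector play Port with probability p. Expected payoff against Land: (-5)p + 4(1−p) = −9p + 4; against Sea: 0p + (-1)(1−p) = p − 1.
Setting these equal: −9p + 4 = p − 1 ⇒ −10p = -5 ⇒ p = 1/2, and the value is (-9)·(1/2) + 4 = -1/2.
For the smuggler: with q = P(Land), equating Port's and Border's payoffs gives −5q = 5q − 1 ⇒ q = 1/10.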